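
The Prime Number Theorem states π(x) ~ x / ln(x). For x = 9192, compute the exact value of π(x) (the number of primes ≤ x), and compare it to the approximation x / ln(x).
π(9192) = 1139;  x/ln(x) ≈ 1007.22;  relative error ≈ 11.57%.

Directly count primes up to 9192: π(9192) = 1139. The PNT approximation gives 9192/ln(9192) ≈ 9192/9.12609 ≈ 1007.22. Relative error (π(x) − x/ln(x)) / π(x) ≈ 11.57%; the approximation is known to undercount slightly (Li(x) is a better estimate).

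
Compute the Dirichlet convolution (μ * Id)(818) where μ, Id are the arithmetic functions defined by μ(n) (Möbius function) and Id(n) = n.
(μ * Id)(818) = 408

Divisors of 818: [1, 2, 409, 818]. For each d | 818:
  d = 1: μ(1) · Id(818/1) = 1 · 818 = 818
  d = 2: μ(2) · Id(818/2) = -1 · 409 = -409
  d = 409: μ(409) · Id(818/409) = -1 · 2 = -2
  d = 818: μ(818) · Id(818/818) = 1 · 1 = 1
Summing: (μ * Id)(818) = 818 + -409 + -2 + 1 = 408.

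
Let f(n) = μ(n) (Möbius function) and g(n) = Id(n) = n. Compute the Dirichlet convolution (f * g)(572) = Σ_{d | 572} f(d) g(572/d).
(μ * Id)(572) = 240

Divisors of 572: [1, 2, 4, 11, 13, 22, 26, 44, 52, 143, 286, 572]. For each d | 572:
  d = 1: μ(1) · Id(572/1) = 1 · 572 = 572
  d = 2: μ(2) · Id(572/2) = -1 · 286 = -286
  d = 4: μ(4) · Id(572/4) = 0 · 143 = 0
  d = 11: μ(11) · Id(572/11) = -1 · 52 = -52
  d = 13: μ(13) · Id(572/13) = -1 · 44 = -44
  d = 22: μ(22) · Id(572/22) = 1 · 26 = 26
  d = 26: μ(26) · Id(572/26) = 1 · 22 = 22
  d = 44: μ(44) · Id(572/44) = 0 · 13 = 0
  d = 52: μ(52) · Id(572/52) = 0 · 11 = 0
  d = 143: μ(143) · Id(572/143) = 1 · 4 = 4
  d = 286: μ(286) · Id(572/286) = -1 · 2 = -2
  d = 572: μ(572) · Id(572/572) = 0 · 1 = 0
Summing: (μ * Id)(572) = 572 + -286 + 0 + -52 + -44 + 26 + 22 + 0 + 0 + 4 + -2 + 0 = 240.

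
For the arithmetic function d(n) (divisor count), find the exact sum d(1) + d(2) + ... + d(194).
Σ_{n ≤ 194} d(n) = 1053

Compute d(n) for each 1 ≤ n ≤ 194: d(1) = 1, d(2) = 2, d(3) = 2, d(4) = 3, d(5) = 2, d(6) = 4, d(7) = 2, d(8) = 4, d(9) = 3, d(10) = 4, d(11) = 2, d(12) = 6, d(13) = 2, d(14) = 4, d(15) = 4, d(16) = 5, d(17) = 2, d(18) = 6, d(19) = 2, d(20) = 6, d(21) = 4, d(22) = 4, d(23) = 2, d(24) = 8, d(25) = 3, d(26) = 4, d(27) = 4, d(28) = 6, d(29) = 2, d(30) = 8, d(31) = 2, d(32) = 6, d(33) = 4, d(34) = 4, d(35) = 4, d(36) = 9, d(37) = 2, d(38) = 4, d(39) = 4, d(40) = 8, d(41) = 2, d(42) = 8, d(43) = 2, d(44) = 6, d(45) = 6, d(46) = 4, d(47) = 2, d(48) = 10, d(49) = 3, d(50) = 6, d(51) = 4, d(52) = 6, d(53) = 2, d(54) = 8, d(55) = 4, d(56) = 8, d(57) = 4, d(58) = 4, d(59) = 2, d(60) = 12, d(61) = 2, d(62) = 4, d(63) = 6, d(64) = 7, d(65) = 4, d(66) = 8, d(67) = 2, d(68) = 6, d(69) = 4, d(70) = 8, d(71) = 2, d(72) = 12, d(73) = 2, d(74) = 4, d(75) = 6, d(76) = 6, d(77) = 4, d(78) = 8, d(79) = 2, d(80) = 10, d(81) = 5, d(82) = 4, d(83) = 2, d(84) = 12, d(85) = 4, d(86) = 4, d(87) = 4, d(88) = 8, d(89) = 2, d(90) = 12, d(91) = 4, d(92) = 6, d(93) = 4, d(94) = 4, d(95) = 4, d(96) = 12, d(97) = 2, d(98) = 6, d(99) = 6, d(100) = 9, d(101) = 2, d(102) = 8, d(103) = 2, d(104) = 8, d(105) = 8, d(106) = 4, d(107) = 2, d(108) = 12, d(109) = 2, d(110) = 8, d(111) = 4, d(112) = 10, d(113) = 2, d(114) = 8, d(115) = 4, d(116) = 6, d(117) = 6, d(118) = 4, d(119) = 4, d(120) = 16, d(121) = 3, d(122) = 4, d(123) = 4, d(124) = 6, d(125) = 4, d(126) = 12, d(127) = 2, d(128) = 8, d(129) = 4, d(130) = 8, d(131) = 2, d(132) = 12, d(133) = 4, d(134) = 4, d(135) = 8, d(136) = 8, d(137) = 2, d(138) = 8, d(139) = 2, d(140) = 12, d(141) = 4, d(142) = 4, d(143) = 4, d(144) = 15, d(145) = 4, d(146) = 4, d(147) = 6, d(148) = 6, d(149) = 2, d(150) = 12, d(151) = 2, d(152) = 8, d(153) = 6, d(154) = 8, d(155) = 4, d(156) = 12, d(157) = 2, d(158) = 4, d(159) = 4, d(160) = 12, d(161) = 4, d(162) = 10, d(163) = 2, d(164) = 6, d(165) = 8, d(166) = 4, d(167) = 2, d(168) = 16, d(169) = 3, d(170) = 8, d(171) = 6, d(172) = 6, d(173) = 2, d(174) = 8, d(175) = 6, d(176) = 10, d(177) = 4, d(178) = 4, d(179) = 2, d(180) = 18, d(181) = 2, d(182) = 8, d(183) = 4, d(184) = 8, d(185) = 4, d(186) = 8, d(187) = 4, d(188) = 6, d(189) = 8, d(190) = 8, d(191) = 2, d(192) = 14, d(193) = 2, d(194) = 4. Summing all 194 values: 1053. (Dirichlet's divisor formula: Σ_{n ≤ x} d(n) = x ln(x) + (2γ − 1) x + O(√x). For x = 194, the asymptotic estimate is ≈ 1051.92.)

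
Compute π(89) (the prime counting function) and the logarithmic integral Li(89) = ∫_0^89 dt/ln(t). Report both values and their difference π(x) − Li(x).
π(89) = 24;  Li(89) ≈ 27.71;  π(x) − Li(x) ≈ -3.71.

Direct count of primes ≤ 89 gives π(89) = 24. Numerical evaluation of the logarithmic integral gives Li(89) ≈ 27.71. The difference π(x) − Li(x) ≈ -3.71 is typically negative for small/moderate x (Li(x) overestimates), though Littlewood's theorem shows this sign changes infinitely often.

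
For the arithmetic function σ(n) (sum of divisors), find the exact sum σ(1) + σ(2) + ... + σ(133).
Σ_{n ≤ 133} σ(n) = 14591

Compute σ(n) for each 1 ≤ n ≤ 133: σ(1) = 1, σ(2) = 3, σ(3) = 4, σ(4) = 7, σ(5) = 6, σ(6) = 12, σ(7) = 8, σ(8) = 15, σ(9) = 13, σ(10) = 18, σ(11) = 12, σ(12) = 28, σ(13) = 14, σ(14) = 24, σ(15) = 24, σ(16) = 31, σ(17) = 18, σ(18) = 39, σ(19) = 20, σ(20) = 42, σ(21) = 32, σ(22) = 36, σ(23) = 24, σ(24) = 60, σ(25) = 31, σ(26) = 42, σ(27) = 40, σ(28) = 56, σ(29) = 30, σ(30) = 72, σ(31) = 32, σ(32) = 63, σ(33) = 48, σ(34) = 54, σ(35) = 48, σ(36) = 91, σ(37) = 38, σ(38) = 60, σ(39) = 56, σ(40) = 90, σ(41) = 42, σ(42) = 96, σ(43) = 44, σ(44) = 84, σ(45) = 78, σ(46) = 72, σ(47) = 48, σ(48) = 124, σ(49) = 57, σ(50) = 93, σ(51) = 72, σ(52) = 98, σ(53) = 54, σ(54) = 120, σ(55) = 72, σ(56) = 120, σ(57) = 80, σ(58) = 90, σ(59) = 60, σ(60) = 168, σ(61) = 62, σ(62) = 96, σ(63) = 104, σ(64) = 127, σ(65) = 84, σ(66) = 144, σ(67) = 68, σ(68) = 126, σ(69) = 96, σ(70) = 144, σ(71) = 72, σ(72) = 195, σ(73) = 74, σ(74) = 114, σ(75) = 124, σ(76) = 140, σ(77) = 96, σ(78) = 168, σ(79) = 80, σ(80) = 186, σ(81) = 121, σ(82) = 126, σ(83) = 84, σ(84) = 224, σ(85) = 108, σ(86) = 132, σ(87) = 120, σ(88) = 180, σ(89) = 90, σ(90) = 234, σ(91) = 112, σ(92) = 168, σ(93) = 128, σ(94) = 144, σ(95) = 120, σ(96) = 252, σ(97) = 98, σ(98) = 171, σ(99) = 156, σ(100) = 217, σ(101) = 102, σ(102) = 216, σ(103) = 104, σ(104) = 210, σ(105) = 192, σ(106) = 162, σ(107) = 108, σ(108) = 280, σ(109) = 110, σ(110) = 216, σ(111) = 152, σ(112) = 248, σ(113) = 114, σ(114) = 240, σ(115) = 144, σ(116) = 210, σ(117) = 182, σ(118) = 180, σ(119) = 144, σ(120) = 360, σ(121) = 133, σ(122) = 186, σ(123) = 168, σ(124) = 224, σ(125) = 156, σ(126) = 312, σ(127) = 128, σ(128) = 255, σ(129) = 176, σ(130) = 252, σ(131) = 132, σ(132) = 336, σ(133) = 160. Summing all 133 values: 14591. (Average order: Σ_{n ≤ x} σ(n) ~ (π²/12) x². For x = 133, (π²/12)·133² ≈ 14548.62.)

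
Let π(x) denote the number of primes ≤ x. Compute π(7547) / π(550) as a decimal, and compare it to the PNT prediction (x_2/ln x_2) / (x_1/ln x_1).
π(7547)/π(550) = 957/101 ≈ 9.4752;  PNT prediction ≈ 9.6970.

π(550) = 101 and π(7547) = 957, so π(7547)/π(550) ≈ 9.4752. The PNT-predicted ratio is (7547/ln(7547)) / (550/ln(550)) ≈ 9.6970. The two agree to within a few percent, as expected.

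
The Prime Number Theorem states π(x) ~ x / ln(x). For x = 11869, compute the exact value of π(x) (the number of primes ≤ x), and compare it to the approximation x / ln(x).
π(11869) = 1423;  x/ln(x) ≈ 1265.12;  relative error ≈ 11.09%.

Directly count primes up to 11869: π(11869) = 1423. The PNT approximation gives 11869/ln(11869) ≈ 11869/9.38169 ≈ 1265.12. Relative error (π(x) − x/ln(x)) / π(x) ≈ 11.09%; the approximation is known to undercount slightly (Li(x) is a better estimate).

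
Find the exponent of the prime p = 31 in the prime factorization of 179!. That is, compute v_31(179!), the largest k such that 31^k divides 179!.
v_31(179!) = 5

Legendre's formula: v_p(n!) = Σ_{k ≥ 1} ⌊n / p^k⌋. For p = 31, n = 179, the terms are:
  ⌊179/31^1⌋ = ⌊179/31⌋ = 5
(the next term ⌊179/31^2⌋ = 0, terminating the sum). Summing: v_31(179!) = 5 = 5.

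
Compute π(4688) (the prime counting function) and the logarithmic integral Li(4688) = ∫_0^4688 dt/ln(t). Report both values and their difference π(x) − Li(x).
π(4688) = 633;  Li(4688) ≈ 647.51;  π(x) − Li(x) ≈ -14.51.

Direct count of primes ≤ 4688 gives π(4688) = 633. Numerical evaluation of the logarithmic integral gives Li(4688) ≈ 647.51. The difference π(x) − Li(x) ≈ -14.51 is typically negative for small/moderate x (Li(x) overestimates), though Littlewood's theorem shows this sign changes infinitely often.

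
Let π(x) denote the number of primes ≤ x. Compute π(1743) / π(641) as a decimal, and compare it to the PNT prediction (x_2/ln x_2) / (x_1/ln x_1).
π(1743)/π(641) = 271/116 ≈ 2.3362;  PNT prediction ≈ 2.3547.

π(641) = 116 and π(1743) = 271, so π(1743)/π(641) ≈ 2.3362. The PNT-predicted ratio is (1743/ln(1743)) / (641/ln(641)) ≈ 2.3547. The two agree to within a few percent, as expected.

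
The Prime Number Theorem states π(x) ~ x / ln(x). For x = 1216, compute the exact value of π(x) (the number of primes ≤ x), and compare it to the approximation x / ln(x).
π(1216) = 198;  x/ln(x) ≈ 171.19;  relative error ≈ 13.54%.

Directly count primes up to 1216: π(1216) = 198. The PNT approximation gives 1216/ln(1216) ≈ 1216/7.10332 ≈ 171.19. Relative error (π(x) − x/ln(x)) / π(x) ≈ 13.54%; the approximation is known to undercount slightly (Li(x) is a better estimate).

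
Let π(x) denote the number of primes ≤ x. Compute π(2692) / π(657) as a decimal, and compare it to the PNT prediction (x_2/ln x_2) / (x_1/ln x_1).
π(2692)/π(657) = 391/119 ≈ 3.2857;  PNT prediction ≈ 3.3657.

π(657) = 119 and π(2692) = 391, so π(2692)/π(657) ≈ 3.2857. The PNT-predicted ratio is (2692/ln(2692)) / (657/ln(657)) ≈ 3.3657. The two agree to within a few percent, as expected.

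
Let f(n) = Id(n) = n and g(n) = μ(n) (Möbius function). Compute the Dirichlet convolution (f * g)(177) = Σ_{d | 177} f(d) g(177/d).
(Id * μ)(177) = 116

Divisors of 177: [1, 3, 59, 177]. For each d | 177:
  d = 1: Id(1) · μ(177/1) = 1 · 1 = 1
  d = 3: Id(3) · μ(177/3) = 3 · -1 = -3
  d = 59: Id(59) · μ(177/59) = 59 · -1 = -59
  d = 177: Id(177) · μ(177/177) = 177 · 1 = 177
Summing: (Id * μ)(177) = 1 + -3 + -59 + 177 = 116.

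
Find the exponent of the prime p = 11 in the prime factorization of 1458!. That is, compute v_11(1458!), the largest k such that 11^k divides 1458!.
v_11(1458!) = 145

Legendre's formula: v_p(n!) = Σ_{k ≥ 1} ⌊n / p^k⌋. For p = 11, n = 1458, the terms are:
  ⌊1458/11^1⌋ = ⌊1458/11⌋ = 132
  ⌊1458/11^2⌋ = ⌊1458/121⌋ = 12
  ⌊1458/11^3⌋ = ⌊1458/1331⌋ = 1
(the next term ⌊1458/11^4⌋ = 0, terminating the sum). Summing: v_11(1458!) = 132 + 12 + 1 = 145.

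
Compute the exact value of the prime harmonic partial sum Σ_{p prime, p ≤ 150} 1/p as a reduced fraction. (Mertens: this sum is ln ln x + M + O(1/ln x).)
Σ 1/p = 2815015614437565820654021455954100101477639621972021569177/1492182350939279320058875736615841068547583863326864530410

π(150) = 35, so the primes ≤ 150 are [2, 3, 5, 7, 11, 13, 17, 19, 23, 29, 31, 37, 41, 43, 47, 53, 59, 61, 67, 71, 73, 79, 83, 89, 97, 101, 103, 107, 109, 113, 127, 131, 137, 139, 149]. Summing 1/p over these primes: 2815015614437565820654021455954100101477639621972021569177/1492182350939279320058875736615841068547583863326864530410 ≈ 1.8865. Mertens estimate ln ln(150) + 0.2615 ≈ 1.8731.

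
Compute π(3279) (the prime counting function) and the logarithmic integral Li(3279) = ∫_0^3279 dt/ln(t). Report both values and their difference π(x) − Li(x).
π(3279) = 462;  Li(3279) ≈ 477.41;  π(x) − Li(x) ≈ -15.41.

Direct count of primes ≤ 3279 gives π(3279) = 462. Numerical evaluation of the logarithmic integral gives Li(3279) ≈ 477.41. The difference π(x) − Li(x) ≈ -15.41 is typically negative for small/moderate x (Li(x) overestimates), though Littlewood's theorem shows this sign changes infinitely often.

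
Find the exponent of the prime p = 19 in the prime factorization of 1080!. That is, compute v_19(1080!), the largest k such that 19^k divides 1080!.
v_19(1080!) = 58

Legendre's formula: v_p(n!) = Σ_{k ≥ 1} ⌊n / p^k⌋. For p = 19, n = 1080, the terms are:
  ⌊1080/19^1⌋ = ⌊1080/19⌋ = 56
  ⌊1080/19^2⌋ = ⌊1080/361⌋ = 2
(the next term ⌊1080/19^3⌋ = 0, terminating the sum). Summing: v_19(1080!) = 56 + 2 = 58.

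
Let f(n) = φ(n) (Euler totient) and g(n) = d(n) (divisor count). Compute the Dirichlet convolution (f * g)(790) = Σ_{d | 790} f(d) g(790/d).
(φ * d)(790) = 1440

Divisors of 790: [1, 2, 5, 10, 79, 158, 395, 790]. For each d | 790:
  d = 1: φ(1) · d(790/1) = 1 · 8 = 8
  d = 2: φ(2) · d(790/2) = 1 · 4 = 4
  d = 5: φ(5) · d(790/5) = 4 · 4 = 16
  d = 10: φ(10) · d(790/10) = 4 · 2 = 8
  d = 79: φ(79) · d(790/79) = 78 · 4 = 312
  d = 158: φ(158) · d(790/158) = 78 · 2 = 156
  d = 395: φ(395) · d(790/395) = 312 · 2 = 624
  d = 790: φ(790) · d(790/790) = 312 · 1 = 312
Summing: (φ * d)(790) = 8 + 4 + 16 + 8 + 312 + 156 + 624 + 312 = 1440.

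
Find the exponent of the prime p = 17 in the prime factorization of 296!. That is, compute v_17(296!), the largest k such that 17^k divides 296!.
v_17(296!) = 18

Legendre's formula: v_p(n!) = Σ_{k ≥ 1} ⌊n / p^k⌋. For p = 17, n = 296, the terms are:
  ⌊296/17^1⌋ = ⌊296/17⌋ = 17
  ⌊296/17^2⌋ = ⌊296/289⌋ = 1
(the next term ⌊296/17^3⌋ = 0, terminating the sum). Summing: v_17(296!) = 17 + 1 = 18.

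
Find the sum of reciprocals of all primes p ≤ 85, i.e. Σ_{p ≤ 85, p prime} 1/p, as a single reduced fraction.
Σ 1/p = 475714535349241099037539188841003/267064515689275851355624017992790

π(85) = 23, so the primes ≤ 85 are [2, 3, 5, 7, 11, 13, 17, 19, 23, 29, 31, 37, 41, 43, 47, 53, 59, 61, 67, 71, 73, 79, 83]. Summing 1/p over these primes: 475714535349241099037539188841003/267064515689275851355624017992790 ≈ 1.7813. Mertens estimate ln ln(85) + 0.2615 ≈ 1.7527.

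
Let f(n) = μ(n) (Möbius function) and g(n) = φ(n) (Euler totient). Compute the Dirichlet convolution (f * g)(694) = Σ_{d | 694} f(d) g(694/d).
(μ * φ)(694) = 0

Divisors of 694: [1, 2, 347, 694]. For each d | 694:
  d = 1: μ(1) · φ(694/1) = 1 · 346 = 346
  d = 2: μ(2) · φ(694/2) = -1 · 346 = -346
  d = 347: μ(347) · φ(694/347) = -1 · 1 = -1
  d = 694: μ(694) · φ(694/694) = 1 · 1 = 1
Summing: (μ * φ)(694) = 346 + -346 + -1 + 1 = 0.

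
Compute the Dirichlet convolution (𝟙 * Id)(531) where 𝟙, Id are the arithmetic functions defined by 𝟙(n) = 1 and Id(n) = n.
(𝟙 * Id)(531) = 780

Divisors of 531: [1, 3, 9, 59, 177, 531]. For each d | 531:
  d = 1: 𝟙(1) · Id(531/1) = 1 · 531 = 531
  d = 3: 𝟙(3) · Id(531/3) = 1 · 177 = 177
  d = 9: 𝟙(9) · Id(531/9) = 1 · 59 = 59
  d = 59: 𝟙(59) · Id(531/59) = 1 · 9 = 9
  d = 177: 𝟙(177) · Id(531/177) = 1 · 3 = 3
  d = 531: 𝟙(531) · Id(531/531) = 1 · 1 = 1
Summing: (𝟙 * Id)(531) = 531 + 177 + 59 + 9 + 3 + 1 = 780.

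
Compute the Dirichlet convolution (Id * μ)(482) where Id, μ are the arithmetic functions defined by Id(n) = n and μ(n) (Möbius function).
(Id * μ)(482) = 240

Divisors of 482: [1, 2, 241, 482]. For each d | 482:
  d = 1: Id(1) · μ(482/1) = 1 · 1 = 1
  d = 2: Id(2) · μ(482/2) = 2 · -1 = -2
  d = 241: Id(241) · μ(482/241) = 241 · -1 = -241
  d = 482: Id(482) · μ(482/482) = 482 · 1 = 482
Summing: (Id * μ)(482) = 1 + -2 + -241 + 482 = 240.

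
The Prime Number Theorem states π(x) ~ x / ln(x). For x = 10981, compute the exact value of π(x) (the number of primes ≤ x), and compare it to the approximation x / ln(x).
π(10981) = 1333;  x/ln(x) ≈ 1180.25;  relative error ≈ 11.46%.

Directly count primes up to 10981: π(10981) = 1333. The PNT approximation gives 10981/ln(10981) ≈ 10981/9.30392 ≈ 1180.25. Relative error (π(x) − x/ln(x)) / π(x) ≈ 11.46%; the approximation is known to undercount slightly (Li(x) is a better estimate).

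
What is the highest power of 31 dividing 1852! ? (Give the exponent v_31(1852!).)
v_31(1852!) = 60

Legendre's formula: v_p(n!) = Σ_{k ≥ 1} ⌊n / p^k⌋. For p = 31, n = 1852, the terms are:
  ⌊1852/31^1⌋ = ⌊1852/31⌋ = 59
  ⌊1852/31^2⌋ = ⌊1852/961⌋ = 1
(the next term ⌊1852/31^3⌋ = 0, terminating the sum). Summing: v_31(1852!) = 59 + 1 = 60.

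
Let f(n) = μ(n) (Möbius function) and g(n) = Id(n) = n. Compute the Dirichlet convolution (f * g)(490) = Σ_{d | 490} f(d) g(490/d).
(μ * Id)(490) = 168

Divisors of 490: [1, 2, 5, 7, 10, 14, 35, 49, 70, 98, 245, 490]. For each d | 490:
  d = 1: μ(1) · Id(490/1) = 1 · 490 = 490
  d = 2: μ(2) · Id(490/2) = -1 · 245 = -245
  d = 5: μ(5) · Id(490/5) = -1 · 98 = -98
  d = 7: μ(7) · Id(490/7) = -1 · 70 = -70
  d = 10: μ(10) · Id(490/10) = 1 · 49 = 49
  d = 14: μ(14) · Id(490/14) = 1 · 35 = 35
  d = 35: μ(35) · Id(490/35) = 1 · 14 = 14
  d = 49: μ(49) · Id(490/49) = 0 · 10 = 0
  d = 70: μ(70) · Id(490/70) = -1 · 7 = -7
  d = 98: μ(98) · Id(490/98) = 0 · 5 = 0
  d = 245: μ(245) · Id(490/245) = 0 · 2 = 0
  d = 490: μ(490) · Id(490/490) = 0 · 1 = 0
Summing: (μ * Id)(490) = 490 + -245 + -98 + -70 + 49 + 35 + 14 + 0 + -7 + 0 + 0 + 0 = 168.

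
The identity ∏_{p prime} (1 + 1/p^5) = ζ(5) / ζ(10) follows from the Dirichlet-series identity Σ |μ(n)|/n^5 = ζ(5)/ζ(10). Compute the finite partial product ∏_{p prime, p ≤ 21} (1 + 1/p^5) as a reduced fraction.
∏ = 405833785877367637916288/391770333462674252324875

The primes p ≤ 21 are [2, 3, 5, 7, 11, 13, 17, 19]. For each, (1 + 1/p^5) = (p^5 + 1)/p^5. Multiplying these fractions over p ∈ [2, 3, 5, 7, 11, 13, 17, 19] gives 405833785877367637916288/391770333462674252324875. (In the limit P → ∞ this tends to ζ(5)/ζ(10).)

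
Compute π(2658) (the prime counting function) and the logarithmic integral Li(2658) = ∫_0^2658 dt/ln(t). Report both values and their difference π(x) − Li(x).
π(2658) = 384;  Li(2658) ≈ 399.72;  π(x) − Li(x) ≈ -15.72.

Direct count of primes ≤ 2658 gives π(2658) = 384. Numerical evaluation of the logarithmic integral gives Li(2658) ≈ 399.72. The difference π(x) − Li(x) ≈ -15.72 is typically negative for small/moderate x (Li(x) overestimates), though Littlewood's theorem shows this sign changes infinitely often.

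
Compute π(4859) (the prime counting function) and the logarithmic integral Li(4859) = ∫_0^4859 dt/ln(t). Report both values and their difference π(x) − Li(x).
π(4859) = 650;  Li(4859) ≈ 667.70;  π(x) − Li(x) ≈ -17.70.

Direct count of primes ≤ 4859 gives π(4859) = 650. Numerical evaluation of the logarithmic integral gives Li(4859) ≈ 667.70. The difference π(x) − Li(x) ≈ -17.70 is typically negative for small/moderate x (Li(x) overestimates), though Littlewood's theorem shows this sign changes infinitely often.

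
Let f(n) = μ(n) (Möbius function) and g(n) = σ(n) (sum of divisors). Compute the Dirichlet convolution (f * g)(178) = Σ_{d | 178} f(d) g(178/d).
(μ * σ)(178) = 178

Divisors of 178: [1, 2, 89, 178]. For each d | 178:
  d = 1: μ(1) · σ(178/1) = 1 · 270 = 270
  d = 2: μ(2) · σ(178/2) = -1 · 90 = -90
  d = 89: μ(89) · σ(178/89) = -1 · 3 = -3
  d = 178: μ(178) · σ(178/178) = 1 · 1 = 1
Summing: (μ * σ)(178) = 270 + -90 + -3 + 1 = 178.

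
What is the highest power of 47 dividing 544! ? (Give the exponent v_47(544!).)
v_47(544!) = 11

Legendre's formula: v_p(n!) = Σ_{k ≥ 1} ⌊n / p^k⌋. For p = 47, n = 544, the terms are:
  ⌊544/47^1⌋ = ⌊544/47⌋ = 11
(the next term ⌊544/47^2⌋ = 0, terminating the sum). Summing: v_47(544!) = 11 = 11.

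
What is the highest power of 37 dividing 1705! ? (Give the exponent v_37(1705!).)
v_37(1705!) = 47

Legendre's formula: v_p(n!) = Σ_{k ≥ 1} ⌊n / p^k⌋. For p = 37, n = 1705, the terms are:
  ⌊1705/37^1⌋ = ⌊1705/37⌋ = 46
  ⌊1705/37^2⌋ = ⌊1705/1369⌋ = 1
(the next term ⌊1705/37^3⌋ = 0, terminating the sum). Summing: v_37(1705!) = 46 + 1 = 47.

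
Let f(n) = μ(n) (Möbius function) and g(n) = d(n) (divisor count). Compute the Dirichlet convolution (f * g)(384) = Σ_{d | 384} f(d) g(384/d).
(μ * d)(384) = 1

Divisors of 384: [1, 2, 3, 4, 6, 8, 12, 16, 24, 32, 48, 64, 96, 128, 192, 384]. For each d | 384:
  d = 1: μ(1) · d(384/1) = 1 · 16 = 16
  d = 2: μ(2) · d(384/2) = -1 · 14 = -14
  d = 3: μ(3) · d(384/3) = -1 · 8 = -8
  d = 4: μ(4) · d(384/4) = 0 · 12 = 0
  d = 6: μ(6) · d(384/6) = 1 · 7 = 7
  d = 8: μ(8) · d(384/8) = 0 · 10 = 0
  d = 12: μ(12) · d(384/12) = 0 · 6 = 0
  d = 16: μ(16) · d(384/16) = 0 · 8 = 0
  d = 24: μ(24) · d(384/24) = 0 · 5 = 0
  d = 32: μ(32) · d(384/32) = 0 · 6 = 0
  d = 48: μ(48) · d(384/48) = 0 · 4 = 0
  d = 64: μ(64) · d(384/64) = 0 · 4 = 0
  d = 96: μ(96) · d(384/96) = 0 · 3 = 0
  d = 128: μ(128) · d(384/128) = 0 · 2 = 0
  d = 192: μ(192) · d(384/192) = 0 · 2 = 0
  d = 384: μ(384) · d(384/384) = 0 · 1 = 0
Summing: (μ * d)(384) = 16 + -14 + -8 + 0 + 7 + 0 + 0 + 0 + 0 + 0 + 0 + 0 + 0 + 0 + 0 + 0 = 1.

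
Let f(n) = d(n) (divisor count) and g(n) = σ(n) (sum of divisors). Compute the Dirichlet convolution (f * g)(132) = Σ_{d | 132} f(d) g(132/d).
(d * σ)(132) = 1344

Divisors of 132: [1, 2, 3, 4, 6, 11, 12, 22, 33, 44, 66, 132]. For each d | 132:
  d = 1: d(1) · σ(132/1) = 1 · 336 = 336
  d = 2: d(2) · σ(132/2) = 2 · 144 = 288
  d = 3: d(3) · σ(132/3) = 2 · 84 = 168
  d = 4: d(4) · σ(132/4) = 3 · 48 = 144
  d = 6: d(6) · σ(132/6) = 4 · 36 = 144
  d = 11: d(11) · σ(132/11) = 2 · 28 = 56
  d = 12: d(12) · σ(132/12) = 6 · 12 = 72
  d = 22: d(22) · σ(132/22) = 4 · 12 = 48
  d = 33: d(33) · σ(132/33) = 4 · 7 = 28
  d = 44: d(44) · σ(132/44) = 6 · 4 = 24
  d = 66: d(66) · σ(132/66) = 8 · 3 = 24
  d = 132: d(132) · σ(132/132) = 12 · 1 = 12
Summing: (d * σ)(132) = 336 + 288 + 168 + 144 + 144 + 56 + 72 + 48 + 28 + 24 + 24 + 12 = 1344.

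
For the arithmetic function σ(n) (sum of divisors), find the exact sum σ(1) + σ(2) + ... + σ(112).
Σ_{n ≤ 112} σ(n) = 10399

Compute σ(n) for each 1 ≤ n ≤ 112: σ(1) = 1, σ(2) = 3, σ(3) = 4, σ(4) = 7, σ(5) = 6, σ(6) = 12, σ(7) = 8, σ(8) = 15, σ(9) = 13, σ(10) = 18, σ(11) = 12, σ(12) = 28, σ(13) = 14, σ(14) = 24, σ(15) = 24, σ(16) = 31, σ(17) = 18, σ(18) = 39, σ(19) = 20, σ(20) = 42, σ(21) = 32, σ(22) = 36, σ(23) = 24, σ(24) = 60, σ(25) = 31, σ(26) = 42, σ(27) = 40, σ(28) = 56, σ(29) = 30, σ(30) = 72, σ(31) = 32, σ(32) = 63, σ(33) = 48, σ(34) = 54, σ(35) = 48, σ(36) = 91, σ(37) = 38, σ(38) = 60, σ(39) = 56, σ(40) = 90, σ(41) = 42, σ(42) = 96, σ(43) = 44, σ(44) = 84, σ(45) = 78, σ(46) = 72, σ(47) = 48, σ(48) = 124, σ(49) = 57, σ(50) = 93, σ(51) = 72, σ(52) = 98, σ(53) = 54, σ(54) = 120, σ(55) = 72, σ(56) = 120, σ(57) = 80, σ(58) = 90, σ(59) = 60, σ(60) = 168, σ(61) = 62, σ(62) = 96, σ(63) = 104, σ(64) = 127, σ(65) = 84, σ(66) = 144, σ(67) = 68, σ(68) = 126, σ(69) = 96, σ(70) = 144, σ(71) = 72, σ(72) = 195, σ(73) = 74, σ(74) = 114, σ(75) = 124, σ(76) = 140, σ(77) = 96, σ(78) = 168, σ(79) = 80, σ(80) = 186, σ(81) = 121, σ(82) = 126, σ(83) = 84, σ(84) = 224, σ(85) = 108, σ(86) = 132, σ(87) = 120, σ(88) = 180, σ(89) = 90, σ(90) = 234, σ(91) = 112, σ(92) = 168, σ(93) = 128, σ(94) = 144, σ(95) = 120, σ(96) = 252, σ(97) = 98, σ(98) = 171, σ(99) = 156, σ(100) = 217, σ(101) = 102, σ(102) = 216, σ(103) = 104, σ(104) = 210, σ(105) = 192, σ(106) = 162, σ(107) = 108, σ(108) = 280, σ(109) = 110, σ(110) = 216, σ(111) = 152, σ(112) = 248. Summing all 112 values: 10399. (Average order: Σ_{n ≤ x} σ(n) ~ (π²/12) x². For x = 112, (π²/12)·112² ≈ 10317.03.)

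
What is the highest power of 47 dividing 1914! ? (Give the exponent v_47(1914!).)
v_47(1914!) = 40

Legendre's formula: v_p(n!) = Σ_{k ≥ 1} ⌊n / p^k⌋. For p = 47, n = 1914, the terms are:
  ⌊1914/47^1⌋ = ⌊1914/47⌋ = 40
(the next term ⌊1914/47^2⌋ = 0, terminating the sum). Summing: v_47(1914!) = 40 = 40.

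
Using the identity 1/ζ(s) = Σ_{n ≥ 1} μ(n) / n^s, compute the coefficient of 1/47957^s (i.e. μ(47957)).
μ(47957) = 1

Factor n = 47957 = 7 · 13 · 17 · 31. μ(n) = 0 if any exponent ≥ 2 (not squarefree); otherwise μ(n) = (−1)^{ω(n)} where ω(n) is the number of distinct prime factors. Applying: μ(47957) = 1.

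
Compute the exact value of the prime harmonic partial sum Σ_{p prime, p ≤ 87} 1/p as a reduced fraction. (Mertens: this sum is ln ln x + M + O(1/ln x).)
Σ 1/p = 475714535349241099037539188841003/267064515689275851355624017992790

π(87) = 23, so the primes ≤ 87 are [2, 3, 5, 7, 11, 13, 17, 19, 23, 29, 31, 37, 41, 43, 47, 53, 59, 61, 67, 71, 73, 79, 83]. Summing 1/p over these primes: 475714535349241099037539188841003/267064515689275851355624017992790 ≈ 1.7813. Mertens estimate ln ln(87) + 0.2615 ≈ 1.7580.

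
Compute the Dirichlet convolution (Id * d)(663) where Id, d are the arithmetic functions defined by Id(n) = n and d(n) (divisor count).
(Id * d)(663) = 1425

Divisors of 663: [1, 3, 13, 17, 39, 51, 221, 663]. For each d | 663:
  d = 1: Id(1) · d(663/1) = 1 · 8 = 8
  d = 3: Id(3) · d(663/3) = 3 · 4 = 12
  d = 13: Id(13) · d(663/13) = 13 · 4 = 52
  d = 17: Id(17) · d(663/17) = 17 · 4 = 68
  d = 39: Id(39) · d(663/39) = 39 · 2 = 78
  d = 51: Id(51) · d(663/51) = 51 · 2 = 102
  d = 221: Id(221) · d(663/221) = 221 · 2 = 442
  d = 663: Id(663) · d(663/663) = 663 · 1 = 663
Summing: (Id * d)(663) = 8 + 12 + 52 + 68 + 78 + 102 + 442 + 663 = 1425.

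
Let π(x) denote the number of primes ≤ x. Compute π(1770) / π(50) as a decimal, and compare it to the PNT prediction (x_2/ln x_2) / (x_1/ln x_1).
π(1770)/π(50) = 274/15 ≈ 18.2667;  PNT prediction ≈ 18.5173.

π(50) = 15 and π(1770) = 274, so π(1770)/π(50) ≈ 18.2667. The PNT-predicted ratio is (1770/ln(1770)) / (50/ln(50)) ≈ 18.5173. The two agree to within a few percent, as expected.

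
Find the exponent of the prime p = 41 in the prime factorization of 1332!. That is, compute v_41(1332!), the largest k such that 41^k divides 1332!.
v_41(1332!) = 32

Legendre's formula: v_p(n!) = Σ_{k ≥ 1} ⌊n / p^k⌋. For p = 41, n = 1332, the terms are:
  ⌊1332/41^1⌋ = ⌊1332/41⌋ = 32
(the next term ⌊1332/41^2⌋ = 0, terminating the sum). Summing: v_41(1332!) = 32 = 32.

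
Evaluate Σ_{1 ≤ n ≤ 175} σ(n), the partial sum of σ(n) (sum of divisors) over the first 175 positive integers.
Σ_{n ≤ 175} σ(n) = 25212

Compute σ(n) for each 1 ≤ n ≤ 175: σ(1) = 1, σ(2) = 3, σ(3) = 4, σ(4) = 7, σ(5) = 6, σ(6) = 12, σ(7) = 8, σ(8) = 15, σ(9) = 13, σ(10) = 18, σ(11) = 12, σ(12) = 28, σ(13) = 14, σ(14) = 24, σ(15) = 24, σ(16) = 31, σ(17) = 18, σ(18) = 39, σ(19) = 20, σ(20) = 42, σ(21) = 32, σ(22) = 36, σ(23) = 24, σ(24) = 60, σ(25) = 31, σ(26) = 42, σ(27) = 40, σ(28) = 56, σ(29) = 30, σ(30) = 72, σ(31) = 32, σ(32) = 63, σ(33) = 48, σ(34) = 54, σ(35) = 48, σ(36) = 91, σ(37) = 38, σ(38) = 60, σ(39) = 56, σ(40) = 90, σ(41) = 42, σ(42) = 96, σ(43) = 44, σ(44) = 84, σ(45) = 78, σ(46) = 72, σ(47) = 48, σ(48) = 124, σ(49) = 57, σ(50) = 93, σ(51) = 72, σ(52) = 98, σ(53) = 54, σ(54) = 120, σ(55) = 72, σ(56) = 120, σ(57) = 80, σ(58) = 90, σ(59) = 60, σ(60) = 168, σ(61) = 62, σ(62) = 96, σ(63) = 104, σ(64) = 127, σ(65) = 84, σ(66) = 144, σ(67) = 68, σ(68) = 126, σ(69) = 96, σ(70) = 144, σ(71) = 72, σ(72) = 195, σ(73) = 74, σ(74) = 114, σ(75) = 124, σ(76) = 140, σ(77) = 96, σ(78) = 168, σ(79) = 80, σ(80) = 186, σ(81) = 121, σ(82) = 126, σ(83) = 84, σ(84) = 224, σ(85) = 108, σ(86) = 132, σ(87) = 120, σ(88) = 180, σ(89) = 90, σ(90) = 234, σ(91) = 112, σ(92) = 168, σ(93) = 128, σ(94) = 144, σ(95) = 120, σ(96) = 252, σ(97) = 98, σ(98) = 171, σ(99) = 156, σ(100) = 217, σ(101) = 102, σ(102) = 216, σ(103) = 104, σ(104) = 210, σ(105) = 192, σ(106) = 162, σ(107) = 108, σ(108) = 280, σ(109) = 110, σ(110) = 216, σ(111) = 152, σ(112) = 248, σ(113) = 114, σ(114) = 240, σ(115) = 144, σ(116) = 210, σ(117) = 182, σ(118) = 180, σ(119) = 144, σ(120) = 360, σ(121) = 133, σ(122) = 186, σ(123) = 168, σ(124) = 224, σ(125) = 156, σ(126) = 312, σ(127) = 128, σ(128) = 255, σ(129) = 176, σ(130) = 252, σ(131) = 132, σ(132) = 336, σ(133) = 160, σ(134) = 204, σ(135) = 240, σ(136) = 270, σ(137) = 138, σ(138) = 288, σ(139) = 140, σ(140) = 336, σ(141) = 192, σ(142) = 216, σ(143) = 168, σ(144) = 403, σ(145) = 180, σ(146) = 222, σ(147) = 228, σ(148) = 266, σ(149) = 150, σ(150) = 372, σ(151) = 152, σ(152) = 300, σ(153) = 234, σ(154) = 288, σ(155) = 192, σ(156) = 392, σ(157) = 158, σ(158) = 240, σ(159) = 216, σ(160) = 378, σ(161) = 192, σ(162) = 363, σ(163) = 164, σ(164) = 294, σ(165) = 288, σ(166) = 252, σ(167) = 168, σ(168) = 480, σ(169) = 183, σ(170) = 324, σ(171) = 260, σ(172) = 308, σ(173) = 174, σ(174) = 360, σ(175) = 248. Summing all 175 values: 25212. (Average order: Σ_{n ≤ x} σ(n) ~ (π²/12) x². For x = 175, (π²/12)·175² ≈ 25188.05.)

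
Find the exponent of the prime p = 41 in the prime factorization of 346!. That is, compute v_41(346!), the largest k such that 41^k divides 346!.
v_41(346!) = 8

Legendre's formula: v_p(n!) = Σ_{k ≥ 1} ⌊n / p^k⌋. For p = 41, n = 346, the terms are:
  ⌊346/41^1⌋ = ⌊346/41⌋ = 8
(the next term ⌊346/41^2⌋ = 0, terminating the sum). Summing: v_41(346!) = 8 = 8.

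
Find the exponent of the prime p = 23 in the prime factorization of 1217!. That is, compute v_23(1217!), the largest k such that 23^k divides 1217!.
v_23(1217!) = 54

Legendre's formula: v_p(n!) = Σ_{k ≥ 1} ⌊n / p^k⌋. For p = 23, n = 1217, the terms are:
  ⌊1217/23^1⌋ = ⌊1217/23⌋ = 52
  ⌊1217/23^2⌋ = ⌊1217/529⌋ = 2
(the next term ⌊1217/23^3⌋ = 0, terminating the sum). Summing: v_23(1217!) = 52 + 2 = 54.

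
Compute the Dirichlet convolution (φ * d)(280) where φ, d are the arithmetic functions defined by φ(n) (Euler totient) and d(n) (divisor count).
(φ * d)(280) = 720

Divisors of 280: [1, 2, 4, 5, 7, 8, 10, 14, 20, 28, 35, 40, 56, 70, 140, 280]. For each d | 280:
  d = 1: φ(1) · d(280/1) = 1 · 16 = 16
  d = 2: φ(2) · d(280/2) = 1 · 12 = 12
  d = 4: φ(4) · d(280/4) = 2 · 8 = 16
  d = 5: φ(5) · d(280/5) = 4 · 8 = 32
  d = 7: φ(7) · d(280/7) = 6 · 8 = 48
  d = 8: φ(8) · d(280/8) = 4 · 4 = 16
  d = 10: φ(10) · d(280/10) = 4 · 6 = 24
  d = 14: φ(14) · d(280/14) = 6 · 6 = 36
  d = 20: φ(20) · d(280/20) = 8 · 4 = 32
  d = 28: φ(28) · d(280/28) = 12 · 4 = 48
  d = 35: φ(35) · d(280/35) = 24 · 4 = 96
  d = 40: φ(40) · d(280/40) = 16 · 2 = 32
  d = 56: φ(56) · d(280/56) = 24 · 2 = 48
  d = 70: φ(70) · d(280/70) = 24 · 3 = 72
  d = 140: φ(140) · d(280/140) = 48 · 2 = 96
  d = 280: φ(280) · d(280/280) = 96 · 1 = 96
Summing: (φ * d)(280) = 16 + 12 + 16 + 32 + 48 + 16 + 24 + 36 + 32 + 48 + 96 + 32 + 48 + 72 + 96 + 96 = 720.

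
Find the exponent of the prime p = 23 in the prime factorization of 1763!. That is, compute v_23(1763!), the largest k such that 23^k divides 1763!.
v_23(1763!) = 79

Legendre's formula: v_p(n!) = Σ_{k ≥ 1} ⌊n / p^k⌋. For p = 23, n = 1763, the terms are:
  ⌊1763/23^1⌋ = ⌊1763/23⌋ = 76
  ⌊1763/23^2⌋ = ⌊1763/529⌋ = 3
(the next term ⌊1763/23^3⌋ = 0, terminating the sum). Summing: v_23(1763!) = 76 + 3 = 79.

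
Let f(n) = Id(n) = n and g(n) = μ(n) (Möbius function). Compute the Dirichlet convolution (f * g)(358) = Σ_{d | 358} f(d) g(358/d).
(Id * μ)(358) = 178

Divisors of 358: [1, 2, 179, 358]. For each d | 358:
  d = 1: Id(1) · μ(358/1) = 1 · 1 = 1
  d = 2: Id(2) · μ(358/2) = 2 · -1 = -2
  d = 179: Id(179) · μ(358/179) = 179 · -1 = -179
  d = 358: Id(358) · μ(358/358) = 358 · 1 = 358
Summing: (Id * μ)(358) = 1 + -2 + -179 + 358 = 178.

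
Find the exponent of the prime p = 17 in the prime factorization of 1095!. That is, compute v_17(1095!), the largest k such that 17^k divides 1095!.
v_17(1095!) = 67

Legendre's formula: v_p(n!) = Σ_{k ≥ 1} ⌊n / p^k⌋. For p = 17, n = 1095, the terms are:
  ⌊1095/17^1⌋ = ⌊1095/17⌋ = 64
  ⌊1095/17^2⌋ = ⌊1095/289⌋ = 3
(the next term ⌊1095/17^3⌋ = 0, terminating the sum). Summing: v_17(1095!) = 64 + 3 = 67.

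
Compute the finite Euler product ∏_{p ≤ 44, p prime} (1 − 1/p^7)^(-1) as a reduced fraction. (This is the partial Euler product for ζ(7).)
∏ = 45646702807467713699372033067809267220048714619200580949120845685181752370766160993819090186875/45268741527906747399557358241617585589782139439825822687873840391576296184501153303048882388992

The primes p ≤ 44 are [2, 3, 5, 7, 11, 13, 17, 19, 23, 29, 31, 37, 41, 43]. For each prime, (1 − 1/p^7)^(-1) = p^7 / (p^7 − 1). The product is (1 − 1/2^7)^(-1), (1 − 1/3^7)^(-1), (1 − 1/5^7)^(-1), (1 − 1/7^7)^(-1), (1 − 1/11^7)^(-1), (1 − 1/13^7)^(-1), (1 − 1/17^7)^(-1), (1 − 1/19^7)^(-1), (1 − 1/23^7)^(-1), (1 − 1/29^7)^(-1), (1 − 1/31^7)^(-1), (1 − 1/37^7)^(-1), (1 − 1/41^7)^(-1), (1 − 1/43^7)^(-1) = ∏ p^7 / (p^7 − 1) = 45646702807467713699372033067809267220048714619200580949120845685181752370766160993819090186875/45268741527906747399557358241617585589782139439825822687873840391576296184501153303048882388992.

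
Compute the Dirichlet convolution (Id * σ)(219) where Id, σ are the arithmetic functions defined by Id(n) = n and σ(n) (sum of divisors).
(Id * σ)(219) = 1029

Divisors of 219: [1, 3, 73, 219]. For each d | 219:
  d = 1: Id(1) · σ(219/1) = 1 · 296 = 296
  d = 3: Id(3) · σ(219/3) = 3 · 74 = 222
  d = 73: Id(73) · σ(219/73) = 73 · 4 = 292
  d = 219: Id(219) · σ(219/219) = 219 · 1 = 219
Summing: (Id * σ)(219) = 296 + 222 + 292 + 219 = 1029.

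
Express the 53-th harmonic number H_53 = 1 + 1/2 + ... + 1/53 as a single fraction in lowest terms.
H_53 = 748469853272339196210427/164249358725037825439200

Direct summation: H_53 = 1 + 1/2 + ... + 1/53. The least common denominator is lcm(1, ..., 53) = 164249358725037825439200; over this denominator the numerator is 164249358725037825439200 + 82124679362518912719600 + 54749786241679275146400 + 41062339681259456359800 + 32849871745007565087840 + 27374893120839637573200 + 23464194103576832205600 + 20531169840629728179900 + 18249928747226425048800 + 16424935872503782543920 + 14931759884094347767200 + 13687446560419818786600 + 12634566055772140418400 + 11732097051788416102800 + 10949957248335855029280 + 10265584920314864089950 + 9661726983825754437600 + 9124964373613212524400 + 8644703090791464496800 + 8212467936251891271960 + 7821398034525610735200 + 7465879942047173883600 + 7141276466305992410400 + 6843723280209909393300 + 6569974349001513017568 + 6317283027886070209200 + 6083309582408808349600 + 5866048525894208051400 + 5663770990518545704800 + 5474978624167927514640 + 5298366410485091143200 + 5132792460157432044975 + 4977253294698115922400 + 4830863491912877218800 + 4692838820715366441120 + 4562482186806606262200 + 4439171857433454741600 + 4322351545395732248400 + 4211522018590713472800 + 4106233968125945635980 + 4006081920122873791200 + 3910699017262805367600 + 3819752528489251754400 + 3732939971023586941800 + 3649985749445285009760 + 3570638233152996205200 + 3494667206915698413600 + 3421861640104954696650 + 3352027729082404600800 + 3284987174500756508784 + 3220575661275251479200 + 3158641513943035104600 + 3099044504245996706400 = 748469853272339196210427, so H_53 = 748469853272339196210427/164249358725037825439200 (already in lowest terms) ≈ 4.55691. (The PNT-adjacent estimate ln(53) + γ ≈ 4.54751 matches within O(1/n).)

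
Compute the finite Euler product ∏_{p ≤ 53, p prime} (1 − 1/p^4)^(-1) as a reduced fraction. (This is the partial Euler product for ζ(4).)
∏ = 750937919501355467062347671738968589096863062629/693820677147413996973765862820413440000000000000

The primes p ≤ 53 are [2, 3, 5, 7, 11, 13, 17, 19, 23, 29, 31, 37, 41, 43, 47, 53]. For each prime, (1 − 1/p^4)^(-1) = p^4 / (p^4 − 1). The product is (1 − 1/2^4)^(-1), (1 − 1/3^4)^(-1), (1 − 1/5^4)^(-1), (1 − 1/7^4)^(-1), (1 − 1/11^4)^(-1), (1 − 1/13^4)^(-1), (1 − 1/17^4)^(-1), (1 − 1/19^4)^(-1), (1 − 1/23^4)^(-1), (1 − 1/29^4)^(-1), (1 − 1/31^4)^(-1), (1 − 1/37^4)^(-1), (1 − 1/41^4)^(-1), (1 − 1/43^4)^(-1), (1 − 1/47^4)^(-1), (1 − 1/53^4)^(-1) = ∏ p^4 / (p^4 − 1) = 750937919501355467062347671738968589096863062629/693820677147413996973765862820413440000000000000.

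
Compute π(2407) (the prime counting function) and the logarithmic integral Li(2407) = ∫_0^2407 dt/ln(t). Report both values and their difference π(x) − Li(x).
π(2407) = 357;  Li(2407) ≈ 367.69;  π(x) − Li(x) ≈ -10.69.

Direct count of primes ≤ 2407 gives π(2407) = 357. Numerical evaluation of the logarithmic integral gives Li(2407) ≈ 367.69. The difference π(x) − Li(x) ≈ -10.69 is typically negative for small/moderate x (Li(x) overestimates), though Littlewood's theorem shows this sign changes infinitely often.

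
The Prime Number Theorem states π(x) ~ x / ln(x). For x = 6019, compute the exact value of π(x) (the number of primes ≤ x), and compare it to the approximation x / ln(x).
π(6019) = 785;  x/ln(x) ≈ 691.63;  relative error ≈ 11.89%.

Directly count primes up to 6019: π(6019) = 785. The PNT approximation gives 6019/ln(6019) ≈ 6019/8.70268 ≈ 691.63. Relative error (π(x) − x/ln(x)) / π(x) ≈ 11.89%; the approximation is known to undercount slightly (Li(x) is a better estimate).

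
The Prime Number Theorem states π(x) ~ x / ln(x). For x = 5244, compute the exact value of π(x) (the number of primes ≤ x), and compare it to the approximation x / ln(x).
π(5244) = 697;  x/ln(x) ≈ 612.27;  relative error ≈ 12.16%.

Directly count primes up to 5244: π(5244) = 697. The PNT approximation gives 5244/ln(5244) ≈ 5244/8.56484 ≈ 612.27. Relative error (π(x) − x/ln(x)) / π(x) ≈ 12.16%; the approximation is known to undercount slightly (Li(x) is a better estimate).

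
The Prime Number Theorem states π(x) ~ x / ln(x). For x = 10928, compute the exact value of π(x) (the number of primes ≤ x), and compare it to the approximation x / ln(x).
π(10928) = 1327;  x/ln(x) ≈ 1175.17;  relative error ≈ 11.44%.

Directly count primes up to 10928: π(10928) = 1327. The PNT approximation gives 10928/ln(10928) ≈ 10928/9.29908 ≈ 1175.17. Relative error (π(x) − x/ln(x)) / π(x) ≈ 11.44%; the approximation is known to undercount slightly (Li(x) is a better estimate).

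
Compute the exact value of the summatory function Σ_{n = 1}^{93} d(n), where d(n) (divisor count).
Σ_{n ≤ 93} d(n) = 439

Compute d(n) for each 1 ≤ n ≤ 93: d(1) = 1, d(2) = 2, d(3) = 2, d(4) = 3, d(5) = 2, d(6) = 4, d(7) = 2, d(8) = 4, d(9) = 3, d(10) = 4, d(11) = 2, d(12) = 6, d(13) = 2, d(14) = 4, d(15) = 4, d(16) = 5, d(17) = 2, d(18) = 6, d(19) = 2, d(20) = 6, d(21) = 4, d(22) = 4, d(23) = 2, d(24) = 8, d(25) = 3, d(26) = 4, d(27) = 4, d(28) = 6, d(29) = 2, d(30) = 8, d(31) = 2, d(32) = 6, d(33) = 4, d(34) = 4, d(35) = 4, d(36) = 9, d(37) = 2, d(38) = 4, d(39) = 4, d(40) = 8, d(41) = 2, d(42) = 8, d(43) = 2, d(44) = 6, d(45) = 6, d(46) = 4, d(47) = 2, d(48) = 10, d(49) = 3, d(50) = 6, d(51) = 4, d(52) = 6, d(53) = 2, d(54) = 8, d(55) = 4, d(56) = 8, d(57) = 4, d(58) = 4, d(59) = 2, d(60) = 12, d(61) = 2, d(62) = 4, d(63) = 6, d(64) = 7, d(65) = 4, d(66) = 8, d(67) = 2, d(68) = 6, d(69) = 4, d(70) = 8, d(71) = 2, d(72) = 12, d(73) = 2, d(74) = 4, d(75) = 6, d(76) = 6, d(77) = 4, d(78) = 8, d(79) = 2, d(80) = 10, d(81) = 5, d(82) = 4, d(83) = 2, d(84) = 12, d(85) = 4, d(86) = 4, d(87) = 4, d(88) = 8, d(89) = 2, d(90) = 12, d(91) = 4, d(92) = 6, d(93) = 4. Summing all 93 values: 439. (Dirichlet's divisor formula: Σ_{n ≤ x} d(n) = x ln(x) + (2γ − 1) x + O(√x). For x = 93, the asymptotic estimate is ≈ 435.89.)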